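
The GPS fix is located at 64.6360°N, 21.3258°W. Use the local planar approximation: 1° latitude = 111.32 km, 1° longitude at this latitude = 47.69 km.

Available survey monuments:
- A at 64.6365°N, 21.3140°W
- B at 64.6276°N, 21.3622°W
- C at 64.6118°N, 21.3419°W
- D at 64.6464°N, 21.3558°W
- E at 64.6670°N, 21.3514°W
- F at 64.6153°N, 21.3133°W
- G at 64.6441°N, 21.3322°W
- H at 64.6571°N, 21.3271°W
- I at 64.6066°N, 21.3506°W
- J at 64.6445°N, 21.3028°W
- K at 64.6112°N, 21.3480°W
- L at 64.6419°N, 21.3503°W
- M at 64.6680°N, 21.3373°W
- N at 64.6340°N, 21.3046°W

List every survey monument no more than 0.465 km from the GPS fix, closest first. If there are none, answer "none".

Distances from 64.6360°N, 21.3258°W:
A: 0.5655 km
B: 1.9717 km
C: 2.8012 km
D: 1.8404 km
E: 3.6605 km
F: 2.3802 km
G: 0.9519 km
H: 2.3497 km
I: 3.4800 km
J: 1.4486 km
K: 2.9568 km
L: 1.3404 km
M: 3.6042 km
N: 1.0353 km
Threshold 0.465 km: none within range.

none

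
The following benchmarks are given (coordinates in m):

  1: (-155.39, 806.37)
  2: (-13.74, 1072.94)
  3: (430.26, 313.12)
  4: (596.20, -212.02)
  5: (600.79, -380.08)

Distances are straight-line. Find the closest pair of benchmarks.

4 and 5

Pairwise distances:
4–5: 168.12 m
1–2: 301.87 m
3–4: 550.73 m
3–5: 713.87 m
1–3: 765.69 m
2–3: 880.04 m
1–4: 1265.70 m
1–5: 1406.94 m
2–4: 1422.37 m
2–5: 1577.63 m
Closest pair: 4–5 at 168.12 m.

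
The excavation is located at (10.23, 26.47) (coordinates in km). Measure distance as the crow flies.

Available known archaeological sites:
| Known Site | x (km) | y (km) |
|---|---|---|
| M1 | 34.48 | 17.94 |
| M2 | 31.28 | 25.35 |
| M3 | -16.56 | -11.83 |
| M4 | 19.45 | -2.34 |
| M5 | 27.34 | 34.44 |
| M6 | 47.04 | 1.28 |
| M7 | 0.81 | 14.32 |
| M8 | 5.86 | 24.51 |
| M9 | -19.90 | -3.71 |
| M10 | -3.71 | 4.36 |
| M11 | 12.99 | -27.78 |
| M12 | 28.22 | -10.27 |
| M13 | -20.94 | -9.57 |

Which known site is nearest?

M8

Distances from (10.23, 26.47):
M1: √((24.25)² + (-8.53)²) = √(588.0625 + 72.7609) = 25.71 km
M2: √((21.05)² + (-1.12)²) = √(443.1025 + 1.2544) = 21.08 km
M3: √((-26.79)² + (-38.30)²) = √(717.7041 + 1466.8900) = 46.74 km
M4: √((9.22)² + (-28.81)²) = √(85.0084 + 830.0161) = 30.25 km
M5: √((17.11)² + (7.97)²) = √(292.7521 + 63.5209) = 18.88 km
M6: √((36.81)² + (-25.19)²) = √(1354.9761 + 634.5361) = 44.60 km
M7: √((-9.42)² + (-12.15)²) = √(88.7364 + 147.6225) = 15.37 km
M8: √((-4.37)² + (-1.96)²) = √(19.0969 + 3.8416) = 4.79 km
M9: √((-30.13)² + (-30.18)²) = √(907.8169 + 910.8324) = 42.65 km
M10: √((-13.94)² + (-22.11)²) = √(194.3236 + 488.8521) = 26.14 km
M11: √((2.76)² + (-54.25)²) = √(7.6176 + 2943.0625) = 54.32 km
M12: √((17.99)² + (-36.74)²) = √(323.6401 + 1349.8276) = 40.91 km
M13: √((-31.17)² + (-36.04)²) = √(971.5689 + 1298.8816) = 47.65 km
Minimum: M8 at 4.79 km.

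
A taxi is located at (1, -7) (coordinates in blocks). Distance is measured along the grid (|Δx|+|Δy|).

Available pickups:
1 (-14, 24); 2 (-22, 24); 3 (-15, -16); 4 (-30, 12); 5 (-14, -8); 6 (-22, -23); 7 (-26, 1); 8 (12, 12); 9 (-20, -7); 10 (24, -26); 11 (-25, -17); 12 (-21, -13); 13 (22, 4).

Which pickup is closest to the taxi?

Distances from (1, -7):
1: |-15| + |31| = 15 + 31 = 46 blocks
2: |-23| + |31| = 23 + 31 = 54 blocks
3: |-16| + |-9| = 16 + 9 = 25 blocks
4: |-31| + |19| = 31 + 19 = 50 blocks
5: |-15| + |-1| = 15 + 1 = 16 blocks
6: |-23| + |-16| = 23 + 16 = 39 blocks
7: |-27| + |8| = 27 + 8 = 35 blocks
8: |11| + |19| = 11 + 19 = 30 blocks
9: |-21| + |0| = 21 + 0 = 21 blocks
10: |23| + |-19| = 23 + 19 = 42 blocks
11: |-26| + |-10| = 26 + 10 = 36 blocks
12: |-22| + |-6| = 22 + 6 = 28 blocks
13: |21| + |11| = 21 + 11 = 32 blocks
Minimum: 5 at 16 blocks.

5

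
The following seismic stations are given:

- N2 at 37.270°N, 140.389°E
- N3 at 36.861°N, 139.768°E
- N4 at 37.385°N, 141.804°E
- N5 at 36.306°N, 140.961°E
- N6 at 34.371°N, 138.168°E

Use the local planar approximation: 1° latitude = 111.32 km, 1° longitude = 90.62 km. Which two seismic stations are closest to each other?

N2 and N3

Pairwise distances:
N2–N3: 72.387 km
N2–N4: 128.865 km
N2–N5: 119.175 km
N2–N6: 380.335 km
N3–N4: 193.504 km
N3–N5: 124.518 km
N3–N6: 312.818 km
N4–N5: 142.349 km
N4–N6: 470.254 km
N5–N6: 332.354 km
Closest pair: N2–N3 at 72.387 km.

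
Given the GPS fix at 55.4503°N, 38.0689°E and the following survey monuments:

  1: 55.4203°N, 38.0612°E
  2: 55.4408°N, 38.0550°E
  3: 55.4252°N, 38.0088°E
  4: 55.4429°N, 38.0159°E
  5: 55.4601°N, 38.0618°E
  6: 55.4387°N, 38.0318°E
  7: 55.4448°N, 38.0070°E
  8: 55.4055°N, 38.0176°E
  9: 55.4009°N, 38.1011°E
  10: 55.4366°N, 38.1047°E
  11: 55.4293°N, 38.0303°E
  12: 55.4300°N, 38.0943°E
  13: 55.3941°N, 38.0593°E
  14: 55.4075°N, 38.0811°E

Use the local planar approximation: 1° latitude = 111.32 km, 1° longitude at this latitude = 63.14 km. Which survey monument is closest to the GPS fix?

Distances from 55.4503°N, 38.0689°E:
1: √((-0.0300·111.32)² + (-0.0077·63.14)²) = √(11.152928 + 0.236369) = 3.3748 km
2: √((-0.0095·111.32)² + (-0.0139·63.14)²) = √(1.118391 + 0.770263) = 1.3743 km
3: √((-0.0251·111.32)² + (-0.0601·63.14)²) = √(7.807174 + 14.399854) = 4.7124 km
4: √((-0.0074·111.32)² + (-0.0530·63.14)²) = √(0.678594 + 11.198527) = 3.4463 km
5: √((0.0098·111.32)² + (-0.0071·63.14)²) = √(1.190141 + 0.200968) = 1.1795 km
6: √((-0.0116·111.32)² + (-0.0371·63.14)²) = √(1.667487 + 5.487278) = 2.6748 km
7: √((-0.0055·111.32)² + (-0.0619·63.14)²) = √(0.374862 + 15.275325) = 3.9560 km
8: √((-0.0448·111.32)² + (-0.0513·63.14)²) = √(24.871525 + 10.491652) = 5.9467 km
9: √((-0.0494·111.32)² + (0.0322·63.14)²) = √(30.241289 + 4.133528) = 5.8630 km
10: √((-0.0137·111.32)² + (0.0358·63.14)²) = √(2.325881 + 5.109462) = 2.7268 km
11: √((-0.0210·111.32)² + (-0.0386·63.14)²) = √(5.464935 + 5.939963) = 3.3771 km
12: √((-0.0203·111.32)² + (0.0254·63.14)²) = √(5.106678 + 2.572033) = 2.7710 km
13: √((-0.0562·111.32)² + (-0.0096·63.14)²) = √(39.139838 + 0.367411) = 6.2855 km
14: √((-0.0428·111.32)² + (0.0122·63.14)²) = √(22.700422 + 0.593374) = 4.8264 km
Minimum: 5 at 1.1795 km.

5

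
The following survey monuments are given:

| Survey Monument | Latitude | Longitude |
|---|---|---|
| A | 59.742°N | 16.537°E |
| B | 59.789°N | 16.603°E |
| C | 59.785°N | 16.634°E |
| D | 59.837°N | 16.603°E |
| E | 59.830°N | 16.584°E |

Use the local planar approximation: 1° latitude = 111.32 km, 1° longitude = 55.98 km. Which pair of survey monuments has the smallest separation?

D and E

Pairwise distances:
D–E: 1.319 km
B–C: 1.792 km
B–E: 4.686 km
B–D: 5.343 km
C–E: 5.738 km
C–D: 6.043 km
A–B: 6.405 km
A–C: 7.239 km
A–E: 10.143 km
A–D: 11.202 km
Closest pair: D–E at 1.319 km.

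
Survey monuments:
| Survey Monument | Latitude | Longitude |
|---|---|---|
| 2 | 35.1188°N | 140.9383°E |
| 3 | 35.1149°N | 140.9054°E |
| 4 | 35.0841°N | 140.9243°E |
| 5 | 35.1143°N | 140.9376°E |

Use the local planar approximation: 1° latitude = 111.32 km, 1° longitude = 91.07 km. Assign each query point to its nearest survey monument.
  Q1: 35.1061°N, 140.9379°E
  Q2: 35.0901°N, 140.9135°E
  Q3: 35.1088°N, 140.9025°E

Q1→5; Q2→4; Q3→3

Q1 at 35.1061°N, 140.9379°E:
  2: 1.4142 km
  3: 3.1177 km
  4: 2.7444 km
  5: 0.9132 km
  → nearest: 5 (0.9132 km)
Q2 at 35.0901°N, 140.9135°E:
  2: 3.9126 km
  3: 2.8576 km
  4: 1.1889 km
  5: 3.4748 km
  → nearest: 4 (1.1889 km)
Q3 at 35.1088°N, 140.9025°E:
  2: 3.4451 km
  3: 0.7286 km
  4: 3.3914 km
  5: 3.2547 km
  → nearest: 3 (0.7286 km)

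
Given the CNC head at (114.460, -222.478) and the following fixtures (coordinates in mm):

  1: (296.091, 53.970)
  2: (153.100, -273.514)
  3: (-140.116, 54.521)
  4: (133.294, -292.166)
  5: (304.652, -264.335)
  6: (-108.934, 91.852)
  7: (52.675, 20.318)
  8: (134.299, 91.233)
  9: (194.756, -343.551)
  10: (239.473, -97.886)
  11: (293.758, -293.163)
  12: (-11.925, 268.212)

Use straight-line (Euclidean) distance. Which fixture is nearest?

2

Distances from (114.460, -222.478):
1: 330.777 mm
2: 64.013 mm
3: 376.215 mm
4: 72.188 mm
5: 194.743 mm
6: 385.627 mm
7: 250.534 mm
8: 314.338 mm
9: 145.279 mm
10: 176.498 mm
11: 192.728 mm
12: 506.705 mm
Minimum: 2 at 64.013 mm.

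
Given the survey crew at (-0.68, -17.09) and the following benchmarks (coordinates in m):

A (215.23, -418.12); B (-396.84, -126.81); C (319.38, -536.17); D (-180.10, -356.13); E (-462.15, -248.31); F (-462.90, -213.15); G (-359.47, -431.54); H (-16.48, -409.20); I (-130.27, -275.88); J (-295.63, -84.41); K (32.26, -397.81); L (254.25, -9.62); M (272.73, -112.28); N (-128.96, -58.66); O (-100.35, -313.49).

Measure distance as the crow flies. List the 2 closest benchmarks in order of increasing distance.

N, L

Distances from (-0.68, -17.09):
A: 455.46 m
B: 411.07 m
C: 609.82 m
D: 383.59 m
E: 516.16 m
F: 502.08 m
G: 548.18 m
H: 392.43 m
I: 289.42 m
J: 302.54 m
K: 382.14 m
L: 255.04 m
M: 289.51 m
N: 134.85 m
O: 312.71 m
Sorted: N (134.85 m) < L (255.04 m) < I (289.42 m) < M (289.51 m) < …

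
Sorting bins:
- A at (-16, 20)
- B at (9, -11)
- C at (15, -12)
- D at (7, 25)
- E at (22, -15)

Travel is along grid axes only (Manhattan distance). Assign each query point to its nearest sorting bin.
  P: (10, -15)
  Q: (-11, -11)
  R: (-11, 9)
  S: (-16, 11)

P→B; Q→B; R→A; S→A

P at (10, -15):
  A: 61
  B: 5
  C: 8
  D: 43
  E: 12
  → nearest: B (5)
Q at (-11, -11):
  A: 36
  B: 20
  C: 27
  D: 54
  E: 37
  → nearest: B (20)
R at (-11, 9):
  A: 16
  B: 40
  C: 47
  D: 34
  E: 57
  → nearest: A (16)
S at (-16, 11):
  A: 9
  B: 47
  C: 54
  D: 37
  E: 64
  → nearest: A (9)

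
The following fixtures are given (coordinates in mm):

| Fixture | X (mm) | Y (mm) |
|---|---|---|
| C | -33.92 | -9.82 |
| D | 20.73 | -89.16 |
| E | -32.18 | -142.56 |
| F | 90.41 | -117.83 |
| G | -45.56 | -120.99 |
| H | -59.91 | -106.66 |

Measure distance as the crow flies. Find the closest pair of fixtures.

G and H

Pairwise distances:
G–H: 20.28 mm
E–G: 25.38 mm
E–H: 45.36 mm
D–G: 73.54 mm
D–E: 75.17 mm
D–F: 75.35 mm
D–H: 82.52 mm
C–D: 96.34 mm
C–H: 100.27 mm
C–G: 111.78 mm
E–F: 125.06 mm
C–E: 132.75 mm
F–G: 136.01 mm
F–H: 150.73 mm
C–F: 164.69 mm
Closest pair: G–H at 20.28 mm.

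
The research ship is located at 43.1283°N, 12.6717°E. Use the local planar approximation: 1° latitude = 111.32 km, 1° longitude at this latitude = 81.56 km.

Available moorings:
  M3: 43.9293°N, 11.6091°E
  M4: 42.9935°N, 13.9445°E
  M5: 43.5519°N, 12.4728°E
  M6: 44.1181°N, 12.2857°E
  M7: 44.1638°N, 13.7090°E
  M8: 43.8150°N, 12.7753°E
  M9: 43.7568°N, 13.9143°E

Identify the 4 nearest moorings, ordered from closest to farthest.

Distances from 43.1283°N, 12.6717°E:
M3: 124.3453 km
M4: 104.8885 km
M5: 49.8675 km
M6: 114.5939 km
M7: 142.9865 km
M8: 76.9090 km
M9: 123.1509 km
Sorted: M5 (49.8675 km) < M8 (76.9090 km) < M4 (104.8885 km) < M6 (114.5939 km) < M9 (123.1509 km) < M3 (124.3453 km) < …

M5, M8, M4, M6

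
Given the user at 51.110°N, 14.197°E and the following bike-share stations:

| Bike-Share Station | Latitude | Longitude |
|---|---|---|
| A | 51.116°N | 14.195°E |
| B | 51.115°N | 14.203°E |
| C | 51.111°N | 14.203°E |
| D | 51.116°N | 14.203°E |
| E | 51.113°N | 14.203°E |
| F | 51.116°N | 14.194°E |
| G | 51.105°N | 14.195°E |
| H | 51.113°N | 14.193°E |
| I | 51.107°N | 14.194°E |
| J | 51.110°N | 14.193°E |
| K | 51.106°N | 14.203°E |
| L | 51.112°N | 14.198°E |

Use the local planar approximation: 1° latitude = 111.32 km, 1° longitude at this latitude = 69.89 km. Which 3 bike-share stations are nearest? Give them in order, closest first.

L, J, I

Distances from 51.110°N, 14.197°E:
A: 0.682 km
B: 0.697 km
C: 0.434 km
D: 0.789 km
E: 0.536 km
F: 0.700 km
G: 0.574 km
H: 0.436 km
I: 0.394 km
J: 0.280 km
K: 0.612 km
L: 0.233 km
Sorted: L (0.233 km) < J (0.280 km) < I (0.394 km) < C (0.434 km) < H (0.436 km) < …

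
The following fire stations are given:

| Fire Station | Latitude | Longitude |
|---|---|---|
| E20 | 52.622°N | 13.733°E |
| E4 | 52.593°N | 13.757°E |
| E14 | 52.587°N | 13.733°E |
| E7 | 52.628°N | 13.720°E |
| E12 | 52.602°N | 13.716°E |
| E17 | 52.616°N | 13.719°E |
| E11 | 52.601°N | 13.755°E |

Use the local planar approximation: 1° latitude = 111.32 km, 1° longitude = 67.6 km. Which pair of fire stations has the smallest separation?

E4 and E11

Pairwise distances:
E20–E4: 3.613 km
E20–E14: 3.896 km
E20–E7: 1.104 km
E20–E12: 2.505 km
E20–E17: 1.158 km
E20–E11: 2.771 km
E4–E14: 1.755 km
E4–E7: 4.630 km
E4–E12: 2.947 km
E4–E17: 3.627 km
E4–E11: 0.901 km
E14–E7: 4.648 km
E14–E12: 2.027 km
E14–E17: 3.364 km
E14–E11: 2.154 km
E7–E12: 2.907 km
E7–E17: 1.338 km
E7–E11: 3.825 km
E12–E17: 1.572 km
E12–E11: 2.639 km
E17–E11: 2.951 km
Closest pair: E4–E11 at 0.901 km.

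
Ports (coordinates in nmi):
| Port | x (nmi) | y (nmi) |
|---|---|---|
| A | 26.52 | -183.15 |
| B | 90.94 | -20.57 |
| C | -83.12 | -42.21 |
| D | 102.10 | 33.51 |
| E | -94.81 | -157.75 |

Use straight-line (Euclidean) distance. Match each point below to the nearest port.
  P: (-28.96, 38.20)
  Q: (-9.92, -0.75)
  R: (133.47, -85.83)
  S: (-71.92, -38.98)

P at (-28.96, 38.20):
  A: 228.20 nmi
  B: 133.53 nmi
  C: 96.95 nmi
  D: 131.14 nmi
  E: 206.72 nmi
  → nearest: C (96.95 nmi)
Q at (-9.92, -0.75):
  A: 186.00 nmi
  B: 102.79 nmi
  C: 84.13 nmi
  D: 117.14 nmi
  E: 178.48 nmi
  → nearest: C (84.13 nmi)
R at (133.47, -85.83):
  A: 144.60 nmi
  B: 77.90 nmi
  C: 220.94 nmi
  D: 123.39 nmi
  E: 239.34 nmi
  → nearest: B (77.90 nmi)
S at (-71.92, -38.98):
  A: 174.57 nmi
  B: 163.90 nmi
  C: 11.66 nmi
  D: 188.51 nmi
  E: 120.96 nmi
  → nearest: C (11.66 nmi)

P→C; Q→C; R→B; S→C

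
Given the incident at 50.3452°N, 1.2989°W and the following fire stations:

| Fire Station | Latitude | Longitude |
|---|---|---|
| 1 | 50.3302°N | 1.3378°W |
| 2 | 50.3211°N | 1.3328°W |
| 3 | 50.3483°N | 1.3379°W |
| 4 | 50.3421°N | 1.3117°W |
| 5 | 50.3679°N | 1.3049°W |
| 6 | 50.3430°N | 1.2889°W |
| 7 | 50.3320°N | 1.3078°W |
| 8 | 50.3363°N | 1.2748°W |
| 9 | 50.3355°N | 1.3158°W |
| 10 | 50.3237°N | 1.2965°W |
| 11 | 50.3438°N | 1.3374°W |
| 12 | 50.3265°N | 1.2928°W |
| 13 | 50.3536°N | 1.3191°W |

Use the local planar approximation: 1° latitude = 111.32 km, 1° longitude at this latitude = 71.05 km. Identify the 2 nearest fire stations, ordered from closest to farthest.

Distances from 50.3452°N, 1.2989°W:
1: √((-0.0150·111.32)² + (-0.0389·71.05)²) = √(2.788232 + 7.638839) = 3.2291 km
2: √((-0.0241·111.32)² + (-0.0339·71.05)²) = √(7.197480 + 5.801330) = 3.6054 km
3: √((0.0031·111.32)² + (-0.0390·71.05)²) = √(0.119088 + 7.678164) = 2.7924 km
4: √((-0.0031·111.32)² + (-0.0128·71.05)²) = √(0.119088 + 0.827081) = 0.9727 km
5: √((0.0227·111.32)² + (-0.0060·71.05)²) = √(6.385547 + 0.181732) = 2.5627 km
6: √((-0.0022·111.32)² + (0.0100·71.05)²) = √(0.059978 + 0.504810) = 0.7515 km
7: √((-0.0132·111.32)² + (-0.0089·71.05)²) = √(2.159207 + 0.399860) = 1.5997 km
8: √((-0.0089·111.32)² + (0.0241·71.05)²) = √(0.981582 + 2.931988) = 1.9783 km
9: √((-0.0097·111.32)² + (-0.0169·71.05)²) = √(1.165977 + 1.441789) = 1.6149 km
10: √((-0.0215·111.32)² + (0.0024·71.05)²) = √(5.728268 + 0.029077) = 2.3994 km
11: √((-0.0014·111.32)² + (-0.0385·71.05)²) = √(0.024289 + 7.482550) = 2.7399 km
12: √((-0.0187·111.32)² + (0.0061·71.05)²) = √(4.333408 + 0.187840) = 2.1263 km
13: √((0.0084·111.32)² + (-0.0202·71.05)²) = √(0.874390 + 2.059828) = 1.7130 km
Sorted: 6 (0.7515 km) < 4 (0.9727 km) < 7 (1.5997 km) < 9 (1.6149 km) < …

6, 4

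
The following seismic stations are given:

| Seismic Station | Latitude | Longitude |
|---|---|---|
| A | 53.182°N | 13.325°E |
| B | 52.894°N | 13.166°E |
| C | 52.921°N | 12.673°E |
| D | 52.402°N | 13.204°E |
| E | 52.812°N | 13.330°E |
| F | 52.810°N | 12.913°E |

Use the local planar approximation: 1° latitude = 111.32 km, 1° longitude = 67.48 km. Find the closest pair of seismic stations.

B and E

Pairwise distances:
A–B: √((-0.288·111.32)² + (-0.159·67.48)²) = √(1027.85386 + 115.11831) = 33.808 km
A–C: √((-0.261·111.32)² + (-0.652·67.48)²) = √(844.16513 + 1935.73249) = 52.725 km
A–D: √((-0.780·111.32)² + (-0.121·67.48)²) = √(7539.37944 + 66.66853) = 87.213 km
A–E: √((-0.370·111.32)² + (0.005·67.48)²) = √(1696.48429 + 0.11384) = 41.190 km
A–F: √((-0.372·111.32)² + (-0.412·67.48)²) = √(1714.87423 + 772.93786) = 49.878 km
B–C: √((0.027·111.32)² + (-0.493·67.48)²) = √(9.03387 + 1106.73587) = 33.403 km
B–D: √((-0.492·111.32)² + (0.038·67.48)²) = √(2999.69156 + 6.57533) = 54.829 km
B–E: √((-0.082·111.32)² + (0.164·67.48)²) = √(83.32477 + 122.47229) = 14.346 km
B–F: √((-0.084·111.32)² + (-0.253·67.48)²) = √(87.43896 + 291.46821) = 19.466 km
C–D: √((-0.519·111.32)² + (0.531·67.48)²) = √(3337.95987 + 1283.92362) = 67.984 km
C–E: √((-0.109·111.32)² + (0.657·67.48)²) = √(147.23104 + 1965.53548) = 45.965 km
C–F: √((-0.111·111.32)² + (0.240·67.48)²) = √(152.68359 + 262.28450) = 20.371 km
D–E: √((0.410·111.32)² + (0.126·67.48)²) = √(2083.11914 + 72.29217) = 46.426 km
D–F: √((0.408·111.32)² + (-0.291·67.48)²) = √(2062.84559 + 385.59920) = 49.482 km
E–F: √((-0.002·111.32)² + (-0.417·67.48)²) = √(0.04957 + 791.81233) = 28.140 km
Closest pair: B–E at 14.346 km.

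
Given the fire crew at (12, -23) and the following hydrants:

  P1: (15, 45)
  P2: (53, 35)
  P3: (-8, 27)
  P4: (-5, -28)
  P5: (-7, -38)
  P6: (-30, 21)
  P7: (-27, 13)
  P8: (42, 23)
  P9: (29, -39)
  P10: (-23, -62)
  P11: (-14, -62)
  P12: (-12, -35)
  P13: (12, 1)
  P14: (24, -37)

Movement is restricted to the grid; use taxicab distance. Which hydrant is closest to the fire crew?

P4

Distances from (12, -23):
P1: |3| + |68| = 3 + 68 = 71
P2: |41| + |58| = 41 + 58 = 99
P3: |-20| + |50| = 20 + 50 = 70
P4: |-17| + |-5| = 17 + 5 = 22
P5: |-19| + |-15| = 19 + 15 = 34
P6: |-42| + |44| = 42 + 44 = 86
P7: |-39| + |36| = 39 + 36 = 75
P8: |30| + |46| = 30 + 46 = 76
P9: |17| + |-16| = 17 + 16 = 33
P10: |-35| + |-39| = 35 + 39 = 74
P11: |-26| + |-39| = 26 + 39 = 65
P12: |-24| + |-12| = 24 + 12 = 36
P13: |0| + |24| = 0 + 24 = 24
P14: |12| + |-14| = 12 + 14 = 26
Minimum: P4 at 22.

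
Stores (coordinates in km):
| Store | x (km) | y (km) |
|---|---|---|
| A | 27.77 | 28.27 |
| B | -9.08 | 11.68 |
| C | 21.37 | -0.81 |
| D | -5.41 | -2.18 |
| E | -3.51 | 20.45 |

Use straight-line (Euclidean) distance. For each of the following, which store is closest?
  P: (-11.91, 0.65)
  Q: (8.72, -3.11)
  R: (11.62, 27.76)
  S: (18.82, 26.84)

P at (-11.91, 0.65):
  A: 48.35 km
  B: 11.39 km
  C: 33.31 km
  D: 7.09 km
  E: 21.51 km
  → nearest: D (7.09 km)
Q at (8.72, -3.11):
  A: 36.71 km
  B: 23.14 km
  C: 12.86 km
  D: 14.16 km
  E: 26.55 km
  → nearest: C (12.86 km)
R at (11.62, 27.76):
  A: 16.16 km
  B: 26.21 km
  C: 30.19 km
  D: 34.44 km
  E: 16.80 km
  → nearest: A (16.16 km)
S at (18.82, 26.84):
  A: 9.06 km
  B: 31.75 km
  C: 27.77 km
  D: 37.81 km
  E: 23.23 km
  → nearest: A (9.06 km)

P→D; Q→C; R→A; S→A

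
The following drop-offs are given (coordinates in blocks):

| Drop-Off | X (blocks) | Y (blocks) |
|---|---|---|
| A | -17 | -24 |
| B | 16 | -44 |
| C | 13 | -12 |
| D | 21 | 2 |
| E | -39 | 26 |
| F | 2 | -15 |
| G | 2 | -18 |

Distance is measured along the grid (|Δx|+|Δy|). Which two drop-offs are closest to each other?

F and G

Pairwise distances:
A–B: 53 blocks
A–C: 42 blocks
A–D: 64 blocks
A–E: 72 blocks
A–F: 28 blocks
A–G: 25 blocks
B–C: 35 blocks
B–D: 51 blocks
B–E: 125 blocks
B–F: 43 blocks
B–G: 40 blocks
C–D: 22 blocks
C–E: 90 blocks
C–F: 14 blocks
C–G: 17 blocks
D–E: 84 blocks
D–F: 36 blocks
D–G: 39 blocks
E–F: 82 blocks
E–G: 85 blocks
F–G: 3 blocks
Closest pair: F–G at 3 blocks.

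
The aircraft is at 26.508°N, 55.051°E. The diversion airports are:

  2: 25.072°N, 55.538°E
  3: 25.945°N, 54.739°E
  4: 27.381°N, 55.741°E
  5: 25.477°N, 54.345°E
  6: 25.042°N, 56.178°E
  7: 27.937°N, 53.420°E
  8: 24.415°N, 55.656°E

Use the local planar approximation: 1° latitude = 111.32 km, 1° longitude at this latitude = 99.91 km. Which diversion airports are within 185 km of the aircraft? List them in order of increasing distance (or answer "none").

3, 4, 5, 2

Distances from 26.508°N, 55.051°E:
2: √((-1.436·111.32)² + (0.487·99.91)²) = √(25553.78727 + 2367.42288) = 167.096 km
3: √((-0.563·111.32)² + (-0.312·99.91)²) = √(3927.92498 + 971.68860) = 69.997 km
4: √((0.873·111.32)² + (0.690·99.91)²) = √(9444.41110 + 4752.43406) = 119.151 km
5: √((-1.031·111.32)² + (-0.706·99.91)²) = √(13172.36408 + 4975.39219) = 134.714 km
6: √((-1.466·111.32)² + (1.127·99.91)²) = √(26632.64719 + 12678.43797) = 198.270 km
7: √((1.429·111.32)² + (-1.631·99.91)²) = √(25305.26286 + 26553.74865) = 227.726 km
8: √((-2.093·111.32)² + (0.605·99.91)²) = √(54285.62621 + 3653.66451) = 240.706 km
Threshold 185 km: 3 (69.997 km), 4 (119.151 km), 5 (134.714 km), 2 (167.096 km) are within range.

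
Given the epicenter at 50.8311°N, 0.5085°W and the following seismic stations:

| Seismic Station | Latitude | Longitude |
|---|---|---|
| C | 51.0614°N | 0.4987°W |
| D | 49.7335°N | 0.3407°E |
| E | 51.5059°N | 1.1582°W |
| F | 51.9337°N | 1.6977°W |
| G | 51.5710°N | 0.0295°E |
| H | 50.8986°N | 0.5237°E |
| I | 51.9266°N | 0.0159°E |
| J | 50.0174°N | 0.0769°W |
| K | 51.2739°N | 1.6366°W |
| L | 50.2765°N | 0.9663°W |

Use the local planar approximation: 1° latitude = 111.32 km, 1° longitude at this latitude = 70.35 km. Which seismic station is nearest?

C

Distances from 50.8311°N, 0.5085°W:
C: 25.6463 km
D: 136.0079 km
E: 87.9312 km
F: 148.5412 km
G: 90.6454 km
H: 73.0030 km
I: 127.4090 km
J: 95.5345 km
K: 93.4240 km
L: 69.6335 km
Minimum: C at 25.6463 km.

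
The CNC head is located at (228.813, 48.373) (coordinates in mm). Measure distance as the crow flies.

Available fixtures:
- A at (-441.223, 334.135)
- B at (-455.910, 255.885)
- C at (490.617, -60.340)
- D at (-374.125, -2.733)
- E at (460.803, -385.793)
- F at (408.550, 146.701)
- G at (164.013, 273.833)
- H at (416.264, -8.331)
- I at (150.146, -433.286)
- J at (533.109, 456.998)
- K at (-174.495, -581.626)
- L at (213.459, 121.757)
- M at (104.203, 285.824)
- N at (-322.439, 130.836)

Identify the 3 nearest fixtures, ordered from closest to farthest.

Distances from (228.813, 48.373):
A: √((-670.036)² + (285.762)²) = √(448948.24130 + 81659.92064) = 728.429 mm
B: √((-684.723)² + (207.512)²) = √(468845.58673 + 43061.23014) = 715.477 mm
C: √((261.804)² + (-108.713)²) = √(68541.33442 + 11818.51637) = 283.478 mm
D: √((-602.938)² + (-51.106)²) = √(363534.23184 + 2611.82324) = 605.100 mm
E: √((231.990)² + (-434.166)²) = √(53819.36010 + 188500.11556) = 492.260 mm
F: √((179.737)² + (98.328)²) = √(32305.38917 + 9668.39558) = 204.875 mm
G: √((-64.800)² + (225.460)²) = √(4199.04000 + 50832.21160) = 234.587 mm
H: √((187.451)² + (-56.704)²) = √(35137.87740 + 3215.34362) = 195.840 mm
I: √((-78.667)² + (-481.659)²) = √(6188.49689 + 231995.39228) = 488.041 mm
J: √((304.296)² + (408.625)²) = √(92596.05562 + 166974.39062) = 509.481 mm
K: √((-403.308)² + (-629.999)²) = √(162657.34286 + 396898.74000) = 748.035 mm
L: √((-15.354)² + (73.384)²) = √(235.74532 + 5385.21146) = 74.973 mm
M: √((-124.610)² + (237.451)²) = √(15527.65210 + 56382.97740) = 268.162 mm
N: √((-551.252)² + (82.463)²) = √(303878.76750 + 6800.14637) = 557.386 mm
Sorted: L (74.973 mm) < H (195.840 mm) < F (204.875 mm) < G (234.587 mm) < M (268.162 mm) < …

L, H, F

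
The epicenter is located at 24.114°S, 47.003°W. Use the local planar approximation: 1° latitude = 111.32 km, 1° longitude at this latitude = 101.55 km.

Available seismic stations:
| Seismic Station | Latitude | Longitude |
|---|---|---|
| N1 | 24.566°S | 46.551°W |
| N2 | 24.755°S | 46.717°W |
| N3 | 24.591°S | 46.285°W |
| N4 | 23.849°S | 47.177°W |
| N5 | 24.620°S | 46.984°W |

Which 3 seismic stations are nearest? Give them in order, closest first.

N4, N5, N1

Distances from 24.114°S, 47.003°W:
N1: √((-0.452·111.32)² + (0.452·101.55)²) = √(2531.76426 + 2106.86508) = 68.107 km
N2: √((-0.641·111.32)² + (0.286·101.55)²) = √(5091.69586 + 843.51327) = 77.040 km
N3: √((-0.477·111.32)² + (0.718·101.55)²) = √(2819.57177 + 5316.29099) = 90.199 km
N4: √((0.265·111.32)² + (-0.174·101.55)²) = √(870.23820 + 312.21830) = 34.387 km
N5: √((-0.506·111.32)² + (0.019·101.55)²) = √(3172.83457 + 3.72278) = 56.361 km
Sorted: N4 (34.387 km) < N5 (56.361 km) < N1 (68.107 km) < N2 (77.040 km) < N3 (90.199 km)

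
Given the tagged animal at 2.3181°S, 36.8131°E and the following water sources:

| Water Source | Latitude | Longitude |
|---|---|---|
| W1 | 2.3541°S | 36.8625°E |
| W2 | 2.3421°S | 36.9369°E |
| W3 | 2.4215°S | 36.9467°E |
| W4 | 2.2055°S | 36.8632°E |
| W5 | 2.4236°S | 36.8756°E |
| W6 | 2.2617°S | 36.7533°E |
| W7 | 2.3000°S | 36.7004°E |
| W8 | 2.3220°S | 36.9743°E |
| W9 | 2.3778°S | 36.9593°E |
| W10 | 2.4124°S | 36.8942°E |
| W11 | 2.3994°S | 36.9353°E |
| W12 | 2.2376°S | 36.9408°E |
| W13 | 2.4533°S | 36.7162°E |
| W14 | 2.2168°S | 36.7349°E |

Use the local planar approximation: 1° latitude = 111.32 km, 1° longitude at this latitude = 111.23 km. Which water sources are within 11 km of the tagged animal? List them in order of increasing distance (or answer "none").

Distances from 2.3181°S, 36.8131°E:
W1: √((-0.0360·111.32)² + (0.0494·111.23)²) = √(16.060217 + 30.192409) = 6.8009 km
W2: √((-0.0240·111.32)² + (0.1238·111.23)²) = √(7.137874 + 189.620446) = 14.0271 km
W3: √((-0.1034·111.32)² + (0.1336·111.23)²) = √(132.491334 + 220.829348) = 18.7968 km
W4: √((0.1126·111.32)² + (0.0501·111.23)²) = √(157.116999 + 31.054127) = 13.7175 km
W5: √((-0.1055·111.32)² + (0.0625·111.23)²) = √(137.927643 + 48.328566) = 13.6476 km
W6: √((0.0564·111.32)² + (-0.0598·111.23)²) = √(39.418909 + 44.243171) = 9.1467 km
W7: √((0.0181·111.32)² + (-0.1127·111.23)²) = √(4.059790 + 157.141794) = 12.6965 km
W8: √((-0.0039·111.32)² + (0.1612·111.23)²) = √(0.188484 + 321.494797) = 17.9355 km
W9: √((-0.0597·111.32)² + (0.1462·111.23)²) = √(44.166711 + 264.446985) = 17.5674 km
W10: √((-0.0943·111.32)² + (0.0811·111.23)²) = √(110.197002 + 81.373985) = 13.8409 km
W11: √((-0.0813·111.32)² + (0.1222·111.23)²) = √(81.908220 + 184.750782) = 16.3297 km
W12: √((0.0805·111.32)² + (0.1277·111.23)²) = √(80.304181 + 201.755633) = 16.7946 km
W13: √((-0.1352·111.32)² + (-0.0969·111.23)²) = √(226.516467 + 116.169315) = 18.5118 km
W14: √((0.1013·111.32)² + (-0.0782·111.23)²) = √(127.164324 + 75.658440) = 14.2416 km
Threshold 11 km: W1 (6.8009 km), W6 (9.1467 km) are within range.

W1, W6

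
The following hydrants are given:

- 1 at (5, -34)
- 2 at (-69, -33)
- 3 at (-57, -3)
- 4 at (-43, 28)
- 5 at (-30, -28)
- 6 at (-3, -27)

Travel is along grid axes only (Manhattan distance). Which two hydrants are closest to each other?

1 and 6

Pairwise distances:
1–6: 15
5–6: 28
1–5: 41
2–3: 42
2–5: 44
3–4: 45
3–5: 52
4–5: 69
2–6: 72
1–2: 75
3–6: 78
2–4: 87
1–3: 93
4–6: 95
1–4: 110
Closest pair: 1–6 at 15.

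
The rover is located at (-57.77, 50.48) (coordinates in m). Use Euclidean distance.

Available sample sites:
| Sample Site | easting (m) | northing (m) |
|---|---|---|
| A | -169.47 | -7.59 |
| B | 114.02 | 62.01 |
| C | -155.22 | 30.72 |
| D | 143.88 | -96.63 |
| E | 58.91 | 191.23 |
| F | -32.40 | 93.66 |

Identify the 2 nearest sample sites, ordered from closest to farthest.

Distances from (-57.77, 50.48):
A: 125.89 m
B: 172.18 m
C: 99.43 m
D: 249.61 m
E: 182.82 m
F: 50.08 m
Sorted: F (50.08 m) < C (99.43 m) < A (125.89 m) < B (172.18 m) < …

F, C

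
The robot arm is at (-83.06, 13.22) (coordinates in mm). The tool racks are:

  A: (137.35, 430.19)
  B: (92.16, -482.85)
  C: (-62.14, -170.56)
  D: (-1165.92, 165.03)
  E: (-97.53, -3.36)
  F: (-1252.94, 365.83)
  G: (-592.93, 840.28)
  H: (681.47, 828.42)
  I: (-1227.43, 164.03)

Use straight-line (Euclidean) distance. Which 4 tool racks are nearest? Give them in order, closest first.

Distances from (-83.06, 13.22):
A: √((220.41)² + (416.97)²) = √(48580.5681 + 173863.9809) = 471.64 mm
B: √((175.22)² + (-496.07)²) = √(30702.0484 + 246085.4449) = 526.11 mm
C: √((20.92)² + (-183.78)²) = √(437.6464 + 33775.0884) = 184.97 mm
D: √((-1082.86)² + (151.81)²) = √(1172585.7796 + 23046.2761) = 1093.45 mm
E: √((-14.47)² + (-16.58)²) = √(209.3809 + 274.8964) = 22.01 mm
F: √((-1169.88)² + (352.61)²) = √(1368619.2144 + 124333.8121) = 1221.86 mm
G: √((-509.87)² + (827.06)²) = √(259967.4169 + 684028.2436) = 971.59 mm
H: √((764.53)² + (815.20)²) = √(584506.1209 + 664551.0400) = 1117.61 mm
I: √((-1144.37)² + (150.81)²) = √(1309582.6969 + 22743.6561) = 1154.26 mm
Sorted: E (22.01 mm) < C (184.97 mm) < A (471.64 mm) < B (526.11 mm) < G (971.59 mm) < D (1093.45 mm) < …

E, C, A, B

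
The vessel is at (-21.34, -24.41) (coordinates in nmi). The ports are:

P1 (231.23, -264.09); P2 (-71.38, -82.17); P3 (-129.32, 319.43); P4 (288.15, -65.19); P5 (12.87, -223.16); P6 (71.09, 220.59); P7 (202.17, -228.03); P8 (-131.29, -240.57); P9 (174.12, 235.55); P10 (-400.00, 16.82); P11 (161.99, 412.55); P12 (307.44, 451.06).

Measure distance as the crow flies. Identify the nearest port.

Distances from (-21.34, -24.41):
P1: 348.19 nmi
P2: 76.42 nmi
P3: 360.40 nmi
P4: 312.17 nmi
P5: 201.67 nmi
P6: 261.86 nmi
P7: 302.35 nmi
P8: 242.52 nmi
P9: 325.24 nmi
P10: 380.90 nmi
P11: 473.86 nmi
P12: 578.07 nmi
Minimum: P2 at 76.42 nmi.

P2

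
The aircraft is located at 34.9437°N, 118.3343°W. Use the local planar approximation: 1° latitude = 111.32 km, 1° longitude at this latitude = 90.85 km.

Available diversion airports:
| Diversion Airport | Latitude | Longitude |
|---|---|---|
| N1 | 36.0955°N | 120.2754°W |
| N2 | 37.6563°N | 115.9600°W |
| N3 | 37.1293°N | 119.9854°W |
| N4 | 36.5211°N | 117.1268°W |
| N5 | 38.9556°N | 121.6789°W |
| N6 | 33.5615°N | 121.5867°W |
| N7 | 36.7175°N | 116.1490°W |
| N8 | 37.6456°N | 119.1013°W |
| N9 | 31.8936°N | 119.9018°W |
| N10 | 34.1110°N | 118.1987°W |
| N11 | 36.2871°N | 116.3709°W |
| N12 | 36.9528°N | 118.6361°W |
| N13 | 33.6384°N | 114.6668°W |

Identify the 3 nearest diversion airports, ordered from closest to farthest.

N10, N4, N1

Distances from 34.9437°N, 118.3343°W:
N1: √((1.1518·111.32)² + (-1.9411·90.85)²) = √(16439.951944 + 31098.946876) = 218.0342 km
N2: √((2.7126·111.32)² + (2.3743·90.85)²) = √(91183.846841 + 46528.713894) = 371.0964 km
N3: √((2.1856·111.32)² + (-1.6511·90.85)²) = √(59195.372708 + 22500.730506) = 285.8253 km
N4: √((1.5774·111.32)² + (1.2075·90.85)²) = √(30834.014216 + 12034.391677) = 207.0469 km
N5: √((4.0119·111.32)² + (-3.3446·90.85)²) = √(199455.765208 + 92329.021755) = 540.1711 km
N6: √((-1.3822·111.32)² + (-3.2524·90.85)²) = √(23674.901053 + 87308.749519) = 333.1421 km
N7: √((1.7738·111.32)² + (2.1853·90.85)²) = √(38990.220967 + 39415.949676) = 280.0110 km
N8: √((2.7019·111.32)² + (-0.7670·90.85)²) = √(90465.906213 + 4855.574156) = 308.7418 km
N9: √((-3.0501·111.32)² + (-1.5675·90.85)²) = √(115285.464007 + 20279.860454) = 368.1920 km
N10: √((-0.8327·111.32)² + (0.1356·90.85)²) = √(8592.578820 + 151.764167) = 93.5112 km
N11: √((1.3434·111.32)² + (1.9634·90.85)²) = √(22364.391348 + 31817.601383) = 232.7703 km
N12: √((2.0091·111.32)² + (-0.3018·90.85)²) = √(50020.669777 + 751.775787) = 225.3274 km
N13: √((-1.3053·111.32)² + (3.6675·90.85)²) = √(21113.832474 + 111017.158758) = 363.4983 km
Sorted: N10 (93.5112 km) < N4 (207.0469 km) < N1 (218.0342 km) < N12 (225.3274 km) < N11 (232.7703 km) < …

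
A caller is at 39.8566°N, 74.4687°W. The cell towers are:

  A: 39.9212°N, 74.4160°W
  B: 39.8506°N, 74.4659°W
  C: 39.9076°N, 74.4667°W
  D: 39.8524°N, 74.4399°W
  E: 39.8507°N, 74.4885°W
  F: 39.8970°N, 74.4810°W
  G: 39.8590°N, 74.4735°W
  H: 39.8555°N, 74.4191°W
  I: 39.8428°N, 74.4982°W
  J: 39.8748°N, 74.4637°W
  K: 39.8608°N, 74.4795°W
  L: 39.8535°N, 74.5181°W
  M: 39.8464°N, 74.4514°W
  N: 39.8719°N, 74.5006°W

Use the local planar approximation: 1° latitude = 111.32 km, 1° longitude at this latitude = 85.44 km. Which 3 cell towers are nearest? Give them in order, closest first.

G, B, K

Distances from 39.8566°N, 74.4687°W:
A: √((0.0646·111.32)² + (0.0527·85.44)²) = √(51.714393 + 20.274199) = 8.4846 km
B: √((-0.0060·111.32)² + (0.0028·85.44)²) = √(0.446117 + 0.057232) = 0.7095 km
C: √((0.0510·111.32)² + (0.0020·85.44)²) = √(32.231962 + 0.029200) = 5.6799 km
D: √((-0.0042·111.32)² + (0.0288·85.44)²) = √(0.218597 + 6.054907) = 2.5047 km
E: √((-0.0059·111.32)² + (-0.0198·85.44)²) = √(0.431370 + 2.861889) = 1.8147 km
F: √((0.0404·111.32)² + (-0.0123·85.44)²) = √(20.225959 + 1.104416) = 4.6185 km
G: √((0.0024·111.32)² + (-0.0048·85.44)²) = √(0.071379 + 0.168192) = 0.4895 km
H: √((-0.0011·111.32)² + (0.0496·85.44)²) = √(0.014994 + 17.959152) = 4.2396 km
I: √((-0.0138·111.32)² + (-0.0295·85.44)²) = √(2.359960 + 6.352819) = 2.9517 km
J: √((0.0182·111.32)² + (0.0050·85.44)²) = √(4.104773 + 0.182500) = 2.0706 km
K: √((0.0042·111.32)² + (-0.0108·85.44)²) = √(0.218597 + 0.851471) = 1.0344 km
L: √((-0.0031·111.32)² + (-0.0494·85.44)²) = √(0.119088 + 17.814612) = 4.2348 km
M: √((-0.0102·111.32)² + (0.0173·85.44)²) = √(1.289278 + 2.184815) = 1.8639 km
N: √((0.0153·111.32)² + (-0.0319·85.44)²) = √(2.900877 + 7.428546) = 3.2139 km
Sorted: G (0.4895 km) < B (0.7095 km) < K (1.0344 km) < E (1.8147 km) < M (1.8639 km) < …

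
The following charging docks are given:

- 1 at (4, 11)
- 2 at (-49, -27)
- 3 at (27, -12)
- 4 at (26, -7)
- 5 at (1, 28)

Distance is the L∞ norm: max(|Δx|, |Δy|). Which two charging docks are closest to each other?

Pairwise distances:
1–2: 53
1–3: 23
1–4: 22
1–5: 17
2–3: 76
2–4: 75
2–5: 55
3–4: 5
3–5: 40
4–5: 35
Closest pair: 3–4 at 5.

3 and 4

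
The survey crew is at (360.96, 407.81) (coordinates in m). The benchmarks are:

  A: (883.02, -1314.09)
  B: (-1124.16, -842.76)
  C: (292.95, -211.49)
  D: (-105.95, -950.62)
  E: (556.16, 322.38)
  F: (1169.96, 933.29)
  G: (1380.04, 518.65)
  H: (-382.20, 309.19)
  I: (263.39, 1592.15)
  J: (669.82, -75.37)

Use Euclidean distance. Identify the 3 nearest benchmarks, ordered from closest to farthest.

Distances from (360.96, 407.81):
A: √((522.06)² + (-1721.90)²) = √(272546.6436 + 2964939.6100) = 1799.30 m
B: √((-1485.12)² + (-1250.57)²) = √(2205581.4144 + 1563925.3249) = 1941.52 m
C: √((-68.01)² + (-619.30)²) = √(4625.3601 + 383532.4900) = 623.02 m
D: √((-466.91)² + (-1358.43)²) = √(218004.9481 + 1845332.0649) = 1436.43 m
E: √((195.20)² + (-85.43)²) = √(38103.0400 + 7298.2849) = 213.08 m
F: √((809.00)² + (525.48)²) = √(654481.0000 + 276129.2304) = 964.68 m
G: √((1019.08)² + (110.84)²) = √(1038524.0464 + 12285.5056) = 1025.09 m
H: √((-743.16)² + (-98.62)²) = √(552286.7856 + 9725.9044) = 749.68 m
I: √((-97.57)² + (1184.34)²) = √(9519.9049 + 1402661.2356) = 1188.35 m
J: √((308.86)² + (-483.18)²) = √(95394.4996 + 233462.9124) = 573.46 m
Sorted: E (213.08 m) < J (573.46 m) < C (623.02 m) < H (749.68 m) < F (964.68 m) < …

E, J, C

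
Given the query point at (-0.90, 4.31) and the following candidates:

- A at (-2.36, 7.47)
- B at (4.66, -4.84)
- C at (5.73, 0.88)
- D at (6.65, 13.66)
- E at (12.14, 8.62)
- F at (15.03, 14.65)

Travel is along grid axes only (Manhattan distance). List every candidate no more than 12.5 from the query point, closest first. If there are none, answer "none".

A, C

Distances from (-0.90, 4.31):
A: |-1.46| + |3.16| = 1.46 + 3.16 = 4.62
B: |5.56| + |-9.15| = 5.56 + 9.15 = 14.71
C: |6.63| + |-3.43| = 6.63 + 3.43 = 10.06
D: |7.55| + |9.35| = 7.55 + 9.35 = 16.90
E: |13.04| + |4.31| = 13.04 + 4.31 = 17.35
F: |15.93| + |10.34| = 15.93 + 10.34 = 26.27
Threshold 12.5: A (4.62), C (10.06) are within range.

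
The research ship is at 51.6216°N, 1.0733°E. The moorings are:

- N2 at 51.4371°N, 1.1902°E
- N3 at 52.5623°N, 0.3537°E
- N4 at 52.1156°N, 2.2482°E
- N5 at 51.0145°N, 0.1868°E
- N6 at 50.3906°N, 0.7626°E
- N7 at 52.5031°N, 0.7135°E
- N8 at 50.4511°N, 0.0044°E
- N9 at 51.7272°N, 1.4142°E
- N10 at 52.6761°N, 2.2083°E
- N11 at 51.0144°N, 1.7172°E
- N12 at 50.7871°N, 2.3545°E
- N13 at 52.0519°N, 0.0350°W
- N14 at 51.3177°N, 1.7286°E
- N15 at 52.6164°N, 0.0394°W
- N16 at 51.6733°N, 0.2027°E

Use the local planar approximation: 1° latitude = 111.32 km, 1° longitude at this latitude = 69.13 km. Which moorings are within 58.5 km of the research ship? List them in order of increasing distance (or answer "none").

Distances from 51.6216°N, 1.0733°E:
N2: 22.0712 km
N3: 115.9339 km
N4: 98.0865 km
N5: 91.2309 km
N6: 138.7080 km
N7: 101.2318 km
N8: 149.7942 km
N9: 26.3356 km
N10: 141.1951 km
N11: 80.9337 km
N12: 128.3522 km
N13: 90.3584 km
N14: 56.5389 km
N15: 134.8348 km
N16: 60.4591 km
Threshold 58.5 km: N2 (22.0712 km), N9 (26.3356 km), N14 (56.5389 km) are within range.

N2, N9, N14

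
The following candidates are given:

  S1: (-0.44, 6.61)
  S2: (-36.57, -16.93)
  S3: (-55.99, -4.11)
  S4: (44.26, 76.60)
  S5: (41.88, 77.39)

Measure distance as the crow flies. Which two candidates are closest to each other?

Pairwise distances:
S4–S5: 2.51
S2–S3: 23.27
S1–S2: 43.12
S1–S3: 56.57
S1–S5: 82.47
S1–S4: 83.05
S2–S5: 122.68
S2–S4: 123.62
S3–S5: 127.36
S3–S4: 128.70
Closest pair: S4–S5 at 2.51.

S4 and S5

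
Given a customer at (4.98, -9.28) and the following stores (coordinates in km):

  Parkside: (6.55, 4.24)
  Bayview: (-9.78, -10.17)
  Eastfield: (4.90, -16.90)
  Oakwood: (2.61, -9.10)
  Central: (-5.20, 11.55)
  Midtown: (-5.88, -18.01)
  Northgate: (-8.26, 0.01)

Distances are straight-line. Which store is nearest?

Oakwood

Distances from (4.98, -9.28):
Parkside: √((1.57)² + (13.52)²) = √(2.4649 + 182.7904) = 13.61 km
Bayview: √((-14.76)² + (-0.89)²) = √(217.8576 + 0.7921) = 14.79 km
Eastfield: √((-0.08)² + (-7.62)²) = √(0.0064 + 58.0644) = 7.62 km
Oakwood: √((-2.37)² + (0.18)²) = √(5.6169 + 0.0324) = 2.38 km
Central: √((-10.18)² + (20.83)²) = √(103.6324 + 433.8889) = 23.18 km
Midtown: √((-10.86)² + (-8.73)²) = √(117.9396 + 76.2129) = 13.93 km
Northgate: √((-13.24)² + (9.29)²) = √(175.2976 + 86.3041) = 16.17 km
Minimum: Oakwood at 2.38 km.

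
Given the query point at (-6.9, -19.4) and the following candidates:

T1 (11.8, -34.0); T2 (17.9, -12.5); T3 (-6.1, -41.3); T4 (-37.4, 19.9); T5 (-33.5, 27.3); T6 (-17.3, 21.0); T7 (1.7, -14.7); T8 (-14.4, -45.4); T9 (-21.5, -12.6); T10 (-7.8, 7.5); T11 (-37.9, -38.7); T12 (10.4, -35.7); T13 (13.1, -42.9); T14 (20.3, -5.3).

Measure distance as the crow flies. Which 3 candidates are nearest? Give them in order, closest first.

Distances from (-6.9, -19.4):
T1: 23.7
T2: 25.7
T3: 21.9
T4: 49.7
T5: 53.7
T6: 41.7
T7: 9.8
T8: 27.1
T9: 16.1
T10: 26.9
T11: 36.5
T12: 23.8
T13: 30.9
T14: 30.6
Sorted: T7 (9.8) < T9 (16.1) < T3 (21.9) < T1 (23.7) < T12 (23.8) < …

T7, T9, T3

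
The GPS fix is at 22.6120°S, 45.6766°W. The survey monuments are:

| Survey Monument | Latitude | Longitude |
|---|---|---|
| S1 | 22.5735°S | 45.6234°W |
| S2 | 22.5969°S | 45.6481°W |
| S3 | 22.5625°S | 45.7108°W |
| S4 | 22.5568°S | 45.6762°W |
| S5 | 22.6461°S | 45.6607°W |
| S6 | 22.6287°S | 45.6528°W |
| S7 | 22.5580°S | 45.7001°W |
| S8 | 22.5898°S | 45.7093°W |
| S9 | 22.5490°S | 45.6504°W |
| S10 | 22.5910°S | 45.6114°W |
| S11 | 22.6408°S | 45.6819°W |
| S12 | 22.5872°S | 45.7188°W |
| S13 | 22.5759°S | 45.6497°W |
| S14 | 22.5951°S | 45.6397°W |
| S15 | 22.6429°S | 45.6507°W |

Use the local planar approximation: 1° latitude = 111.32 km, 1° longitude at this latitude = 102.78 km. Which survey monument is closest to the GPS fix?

S6

Distances from 22.6120°S, 45.6766°W:
S1: √((0.0385·111.32)² + (0.0532·102.78)²) = √(18.368253 + 29.897887) = 6.9474 km
S2: √((0.0151·111.32)² + (0.0285·102.78)²) = √(2.825532 + 8.580388) = 3.3773 km
S3: √((0.0495·111.32)² + (-0.0342·102.78)²) = √(30.363847 + 12.355759) = 6.5360 km
S4: √((0.0552·111.32)² + (0.0004·102.78)²) = √(37.759354 + 0.001690) = 6.1450 km
S5: √((-0.0341·111.32)² + (0.0159·102.78)²) = √(14.409707 + 2.670616) = 4.1328 km
S6: √((-0.0167·111.32)² + (0.0238·102.78)²) = √(3.456045 + 5.983718) = 3.0724 km
S7: √((0.0540·111.32)² + (-0.0235·102.78)²) = √(36.135487 + 5.833819) = 6.4784 km
S8: √((0.0222·111.32)² + (-0.0327·102.78)²) = √(6.107343 + 11.295689) = 4.1717 km
S9: √((0.0630·111.32)² + (0.0262·102.78)²) = √(49.184413 + 7.251366) = 7.5124 km
S10: √((0.0210·111.32)² + (0.0652·102.78)²) = √(5.464935 + 44.906832) = 7.0973 km
S11: √((-0.0288·111.32)² + (-0.0053·102.78)²) = √(10.278539 + 0.296735) = 3.2520 km
S12: √((0.0248·111.32)² + (-0.0422·102.78)²) = √(7.621663 + 18.812310) = 5.1414 km
S13: √((0.0361·111.32)² + (0.0269·102.78)²) = √(16.149564 + 7.644020) = 4.8779 km
S14: √((0.0169·111.32)² + (0.0369·102.78)²) = √(3.539320 + 14.383678) = 4.2336 km
S15: √((-0.0309·111.32)² + (0.0259·102.78)²) = √(11.832141 + 7.086255) = 4.3495 km
Minimum: S6 at 3.0724 km.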